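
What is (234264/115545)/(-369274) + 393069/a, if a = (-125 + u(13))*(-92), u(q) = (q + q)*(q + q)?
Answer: -2795231222123243/360485718236060 ≈ -7.7541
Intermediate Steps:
u(q) = 4*q**2 (u(q) = (2*q)*(2*q) = 4*q**2)
a = -50692 (a = (-125 + 4*13**2)*(-92) = (-125 + 4*169)*(-92) = (-125 + 676)*(-92) = 551*(-92) = -50692)
(234264/115545)/(-369274) + 393069/a = (234264/115545)/(-369274) + 393069/(-50692) = (234264*(1/115545))*(-1/369274) + 393069*(-1/50692) = (78088/38515)*(-1/369274) - 393069/50692 = -39044/7111294055 - 393069/50692 = -2795231222123243/360485718236060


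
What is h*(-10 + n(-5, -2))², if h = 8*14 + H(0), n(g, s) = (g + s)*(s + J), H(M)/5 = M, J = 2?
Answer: 11200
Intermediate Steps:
H(M) = 5*M
n(g, s) = (2 + s)*(g + s) (n(g, s) = (g + s)*(s + 2) = (g + s)*(2 + s) = (2 + s)*(g + s))
h = 112 (h = 8*14 + 5*0 = 112 + 0 = 112)
h*(-10 + n(-5, -2))² = 112*(-10 + ((-2)² + 2*(-5) + 2*(-2) - 5*(-2)))² = 112*(-10 + (4 - 10 - 4 + 10))² = 112*(-10 + 0)² = 112*(-10)² = 112*100 = 11200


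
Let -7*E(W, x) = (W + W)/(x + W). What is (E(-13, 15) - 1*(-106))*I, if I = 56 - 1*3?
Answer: 40015/7 ≈ 5716.4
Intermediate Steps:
I = 53 (I = 56 - 3 = 53)
E(W, x) = -2*W/(7*(W + x)) (E(W, x) = -(W + W)/(7*(x + W)) = -2*W/(7*(W + x)))
(E(-13, 15) - 1*(-106))*I = (-2*(-13)/(7*(-13) + 7*15) - 1*(-106))*53 = (-2*(-13)/(-91 + 105) + 106)*53 = (-2*(-13)/14 + 106)*53 = (-2*(-13)*1/14 + 106)*53 = (13/7 + 106)*53 = (755/7)*53 = 40015/7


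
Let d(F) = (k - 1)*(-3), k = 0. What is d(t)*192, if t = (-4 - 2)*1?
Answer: 576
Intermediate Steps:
t = -6 (t = -6*1 = -6)
d(F) = 3 (d(F) = (0 - 1)*(-3) = -1*(-3) = 3)
d(t)*192 = 3*192 = 576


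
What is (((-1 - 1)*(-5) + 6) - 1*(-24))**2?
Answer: 1600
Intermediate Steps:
(((-1 - 1)*(-5) + 6) - 1*(-24))**2 = ((-2*(-5) + 6) + 24)**2 = ((10 + 6) + 24)**2 = (16 + 24)**2 = 40**2 = 1600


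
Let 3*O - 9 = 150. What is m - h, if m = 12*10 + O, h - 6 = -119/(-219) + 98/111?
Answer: 1341644/8103 ≈ 165.57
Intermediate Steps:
O = 53 (O = 3 + (⅓)*150 = 3 + 50 = 53)
h = 60175/8103 (h = 6 + (-119/(-219) + 98/111) = 6 + (-119*(-1/219) + 98*(1/111)) = 6 + (119/219 + 98/111) = 6 + 11557/8103 = 60175/8103 ≈ 7.4263)
m = 173 (m = 12*10 + 53 = 120 + 53 = 173)
m - h = 173 - 1*60175/8103 = 173 - 60175/8103 = 1341644/8103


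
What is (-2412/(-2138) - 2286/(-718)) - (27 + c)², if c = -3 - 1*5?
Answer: -136886510/383771 ≈ -356.69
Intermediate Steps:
c = -8 (c = -3 - 5 = -8)
(-2412/(-2138) - 2286/(-718)) - (27 + c)² = (-2412/(-2138) - 2286/(-718)) - (27 - 8)² = (-2412*(-1/2138) - 2286*(-1/718)) - 1*19² = (1206/1069 + 1143/359) - 1*361 = 1654821/383771 - 361 = -136886510/383771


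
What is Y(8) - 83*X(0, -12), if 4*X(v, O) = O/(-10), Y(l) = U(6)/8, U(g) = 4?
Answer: -122/5 ≈ -24.400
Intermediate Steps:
Y(l) = ½ (Y(l) = 4/8 = 4*(⅛) = ½)
X(v, O) = -O/40 (X(v, O) = (O/(-10))/4 = (O*(-⅒))/4 = (-O/10)/4 = -O/40)
Y(8) - 83*X(0, -12) = ½ - (-83)*(-12)/40 = ½ - 83*3/10 = ½ - 249/10 = -122/5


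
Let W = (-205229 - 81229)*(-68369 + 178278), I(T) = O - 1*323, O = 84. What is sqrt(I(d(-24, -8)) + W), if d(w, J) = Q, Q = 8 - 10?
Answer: I*sqrt(31484312561) ≈ 1.7744e+5*I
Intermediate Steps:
Q = -2
d(w, J) = -2
I(T) = -239 (I(T) = 84 - 1*323 = 84 - 323 = -239)
W = -31484312322 (W = -286458*109909 = -31484312322)
sqrt(I(d(-24, -8)) + W) = sqrt(-239 - 31484312322) = sqrt(-31484312561) = I*sqrt(31484312561)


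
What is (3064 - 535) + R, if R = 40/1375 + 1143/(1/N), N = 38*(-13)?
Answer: -154581067/275 ≈ -5.6211e+5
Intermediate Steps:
N = -494
R = -155276542/275 (R = 40/1375 + 1143/(1/(-494)) = 40*(1/1375) + 1143/(-1/494) = 8/275 + 1143*(-494) = 8/275 - 564642 = -155276542/275 ≈ -5.6464e+5)
(3064 - 535) + R = (3064 - 535) - 155276542/275 = 2529 - 155276542/275 = -154581067/275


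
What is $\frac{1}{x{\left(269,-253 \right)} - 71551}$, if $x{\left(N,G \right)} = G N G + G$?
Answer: $\frac{1}{17146617} \approx 5.8321 \cdot 10^{-8}$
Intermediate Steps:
$x{\left(N,G \right)} = G + N G^{2}$ ($x{\left(N,G \right)} = N G^{2} + G = G + N G^{2}$)
$\frac{1}{x{\left(269,-253 \right)} - 71551} = \frac{1}{- 253 \left(1 - 68057\right) - 71551} = \frac{1}{\left(-253\right) \left(-68056\right) - 71551} = \frac{1}{17218168 - 71551} = \frac{1}{17146617}$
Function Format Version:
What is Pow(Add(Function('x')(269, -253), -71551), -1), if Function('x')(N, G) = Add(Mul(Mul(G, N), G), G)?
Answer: Rational(1, 17146617) ≈ 5.8321e-8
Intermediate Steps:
Function('x')(N, G) = Add(G, Mul(N, Pow(G, 2))) (Function('x')(N, G) = Add(Mul(N, Pow(G, 2)), G) = Add(G, Mul(N, Pow(G, 2))))
Pow(Add(Function('x')(269, -253), -71551), -1) = Pow(Add(Mul(-253, Add(1, Mul(-253, 269))), -71551), -1) = Pow(Add(Mul(-253, Add(1, -68057)), -71551), -1) = Pow(Add(Mul(-253, -68056), -71551), -1) = Pow(Add(17218168, -71551), -1) = Pow(17146617, -1) = Rational(1, 17146617)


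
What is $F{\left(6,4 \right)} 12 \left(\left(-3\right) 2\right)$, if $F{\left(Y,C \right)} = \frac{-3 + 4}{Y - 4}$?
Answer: $-36$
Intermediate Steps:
$F{\left(Y,C \right)} = \frac{1}{-4 + Y}$ ($F{\left(Y,C \right)} = 1 \frac{1}{-4 + Y} = \frac{1}{-4 + Y}$)
$F{\left(6,4 \right)} 12 \left(\left(-3\right) 2\right) = \frac{1}{-4 + 6} \cdot 12 \left(\left(-3\right) 2\right) = \frac{1}{2} \cdot 12 \left(-6\right) = 6 \left(-6\right) = -36$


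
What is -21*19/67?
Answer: -399/67 ≈ -5.9552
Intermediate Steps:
-21*19/67 = -399*1/67 = -399/67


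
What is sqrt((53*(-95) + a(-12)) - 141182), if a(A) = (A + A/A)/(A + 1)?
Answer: 14*I*sqrt(746) ≈ 382.38*I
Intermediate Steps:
a(A) = 1 (a(A) = (A + 1)/(1 + A) = (1 + A)/(1 + A) = 1)
sqrt((53*(-95) + a(-12)) - 141182) = sqrt((53*(-95) + 1) - 141182) = sqrt((-5035 + 1) - 141182) = sqrt(-5034 - 141182) = sqrt(-146216) = 14*I*sqrt(746)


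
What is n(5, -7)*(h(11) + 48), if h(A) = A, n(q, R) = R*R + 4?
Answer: 3127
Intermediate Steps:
n(q, R) = 4 + R² (n(q, R) = R² + 4 = 4 + R²)
n(5, -7)*(h(11) + 48) = (4 + (-7)²)*(11 + 48) = (4 + 49)*59 = 53*59 = 3127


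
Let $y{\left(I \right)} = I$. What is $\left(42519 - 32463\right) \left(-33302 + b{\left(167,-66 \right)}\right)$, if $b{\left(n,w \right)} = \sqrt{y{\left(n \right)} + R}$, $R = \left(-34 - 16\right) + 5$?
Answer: $-334884912 + 10056 \sqrt{122} \approx -3.3477 \cdot 10^{8}$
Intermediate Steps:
$R = -45$ ($R = -50 + 5 = -45$)
$b{\left(n,w \right)} = \sqrt{-45 + n}$ ($b{\left(n,w \right)} = \sqrt{n - 45} = \sqrt{-45 + n}$)
$\left(42519 - 32463\right) \left(-33302 + b{\left(167,-66 \right)}\right) = \left(42519 - 32463\right) \left(-33302 + \sqrt{-45 + 167}\right) = 10056 \left(-33302 + \sqrt{122}\right) = -334884912 + 10056 \sqrt{122}$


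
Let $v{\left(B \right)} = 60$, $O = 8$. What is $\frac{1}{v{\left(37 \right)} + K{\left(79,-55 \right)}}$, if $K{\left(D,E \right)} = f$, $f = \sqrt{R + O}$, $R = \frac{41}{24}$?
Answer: $\frac{1440}{86167} - \frac{2 \sqrt{1398}}{86167} \approx 0.015844$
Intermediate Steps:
$R = \frac{41}{24}$ ($R = 41 \cdot \frac{1}{24} = \frac{41}{24} \approx 1.7083$)
$f = \frac{\sqrt{1398}}{12}$ ($f = \sqrt{\frac{41}{24} + 8} = \sqrt{\frac{233}{24}} = \frac{\sqrt{1398}}{12} \approx 3.1158$)
$K{\left(D,E \right)} = \frac{\sqrt{1398}}{12}$
$\frac{1}{v{\left(37 \right)} + K{\left(79,-55 \right)}} = \frac{1}{60 + \frac{\sqrt{1398}}{12}}$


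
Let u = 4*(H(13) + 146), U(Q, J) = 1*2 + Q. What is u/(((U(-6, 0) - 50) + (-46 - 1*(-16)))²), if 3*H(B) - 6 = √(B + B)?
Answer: 37/441 + √26/5292 ≈ 0.084864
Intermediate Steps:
U(Q, J) = 2 + Q
H(B) = 2 + √2*√B/3 (H(B) = 2 + √(B + B)/3 = 2 + √(2*B)/3 = 2 + (√2*√B)/3 = 2 + √2*√B/3)
u = 592 + 4*√26/3 (u = 4*((2 + √2*√13/3) + 146) = 4*((2 + √26/3) + 146) = 4*(148 + √26/3) = 592 + 4*√26/3 ≈ 598.80)
u/(((U(-6, 0) - 50) + (-46 - 1*(-16)))²) = (592 + 4*√26/3)/((((2 - 6) - 50) + (-46 - 1*(-16)))²) = (592 + 4*√26/3)/(((-4 - 50) + (-46 + 16))²) = (592 + 4*√26/3)/((-54 - 30)²) = (592 + 4*√26/3)/((-84)²) = (592 + 4*√26/3)/7056 = (592 + 4*√26/3)*(1/7056) = 37/441 + √26/5292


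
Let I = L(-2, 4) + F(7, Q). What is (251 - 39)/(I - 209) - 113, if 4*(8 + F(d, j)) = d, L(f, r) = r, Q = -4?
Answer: -96333/845 ≈ -114.00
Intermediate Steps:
F(d, j) = -8 + d/4
I = -9/4 (I = 4 + (-8 + (¼)*7) = 4 + (-8 + 7/4) = 4 - 25/4 = -9/4 ≈ -2.2500)
(251 - 39)/(I - 209) - 113 = (251 - 39)/(-9/4 - 209) - 113 = 212/(-845/4) - 113 = 212*(-4/845) - 113 = -848/845 - 113 = -96333/845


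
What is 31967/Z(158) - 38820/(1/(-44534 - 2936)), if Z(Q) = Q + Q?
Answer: 582320218367/316 ≈ 1.8428e+9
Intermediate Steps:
Z(Q) = 2*Q
31967/Z(158) - 38820/(1/(-44534 - 2936)) = 31967/((2*158)) - 38820/(1/(-44534 - 2936)) = 31967/316 - 38820/(1/(-47470)) = 31967*(1/316) - 38820/(-1/47470) = 31967/316 - 38820*(-47470) = 31967/316 + 1842785400 = 582320218367/316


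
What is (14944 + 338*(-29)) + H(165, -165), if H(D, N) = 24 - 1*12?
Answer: 5154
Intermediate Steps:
H(D, N) = 12 (H(D, N) = 24 - 12 = 12)
(14944 + 338*(-29)) + H(165, -165) = (14944 + 338*(-29)) + 12 = (14944 - 9802) + 12 = 5142 + 12 = 5154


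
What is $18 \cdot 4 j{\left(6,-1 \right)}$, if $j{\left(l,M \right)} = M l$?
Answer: $-432$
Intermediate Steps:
$18 \cdot 4 j{\left(6,-1 \right)} = 18 \cdot 4 \left(\left(-1\right) 6\right) = 72 \left(-6\right) = -432$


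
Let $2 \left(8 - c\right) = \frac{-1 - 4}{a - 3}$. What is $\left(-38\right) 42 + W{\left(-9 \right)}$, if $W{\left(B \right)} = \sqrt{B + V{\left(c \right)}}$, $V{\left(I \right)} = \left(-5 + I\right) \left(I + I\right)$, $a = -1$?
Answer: $-1596 + \frac{7 \sqrt{34}}{8} \approx -1590.9$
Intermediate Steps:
$c = \frac{59}{8}$ ($c = 8 - \frac{\left(-1 - 4\right) \frac{1}{-1 - 3}}{2} = 8 - \frac{\left(-5\right) \frac{1}{-4}}{2} = 8 - \frac{\left(-5\right) \left(- \frac{1}{4}\right)}{2} = 8 - \frac{5}{8} = \frac{59}{8} \approx 7.375$)
$V{\left(I \right)} = 2 I \left(-5 + I\right)$ ($V{\left(I \right)} = \left(-5 + I\right) 2 I = 2 I \left(-5 + I\right)$)
$W{\left(B \right)} = \sqrt{\frac{1121}{32} + B}$ ($W{\left(B \right)} = \sqrt{B + 2 \cdot \frac{59}{8} \left(-5 + \frac{59}{8}\right)} = \sqrt{B + 2 \cdot \frac{59}{8} \cdot \frac{19}{8}} = \sqrt{B + \frac{1121}{32}} = \sqrt{\frac{1121}{32} + B}$)
$\left(-38\right) 42 + W{\left(-9 \right)} = \left(-38\right) 42 + \frac{\sqrt{2242 + 64 \left(-9\right)}}{8} = -1596 + \frac{\sqrt{2242 - 576}}{8} = -1596 + \frac{\sqrt{1666}}{8} = -1596 + \frac{7 \sqrt{34}}{8}$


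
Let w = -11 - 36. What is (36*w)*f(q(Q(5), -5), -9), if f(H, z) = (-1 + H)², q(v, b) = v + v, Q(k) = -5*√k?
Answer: -847692 - 33840*√5 ≈ -9.2336e+5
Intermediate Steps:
w = -47
q(v, b) = 2*v
(36*w)*f(q(Q(5), -5), -9) = (36*(-47))*(-1 + 2*(-5*√5))² = -1692*(-1 - 10*√5)²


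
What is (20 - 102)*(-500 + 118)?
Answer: 31324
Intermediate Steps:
(20 - 102)*(-500 + 118) = -82*(-382) = 31324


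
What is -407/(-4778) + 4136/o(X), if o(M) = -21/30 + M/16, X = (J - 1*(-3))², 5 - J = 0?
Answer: 17966501/14334 ≈ 1253.4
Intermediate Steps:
J = 5 (J = 5 - 1*0 = 5 + 0 = 5)
X = 64 (X = (5 - 1*(-3))² = (5 + 3)² = 8² = 64)
o(M) = -7/10 + M/16 (o(M) = -21*1/30 + M*(1/16) = -7/10 + M/16)
-407/(-4778) + 4136/o(X) = -407/(-4778) + 4136/(-7/10 + (1/16)*64) = -407*(-1/4778) + 4136/(-7/10 + 4) = 407/4778 + 4136/(33/10) = 407/4778 + 4136*(10/33) = 407/4778 + 3760/3 = 17966501/14334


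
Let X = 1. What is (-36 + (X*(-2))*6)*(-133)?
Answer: 6384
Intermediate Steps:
(-36 + (X*(-2))*6)*(-133) = (-36 + (1*(-2))*6)*(-133) = (-36 - 2*6)*(-133) = (-36 - 12)*(-133) = -48*(-133) = 6384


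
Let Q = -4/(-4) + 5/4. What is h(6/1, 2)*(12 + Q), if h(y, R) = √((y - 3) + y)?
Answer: 171/4 ≈ 42.750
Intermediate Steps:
Q = 9/4 (Q = -4*(-¼) + 5*(¼) = 1 + 5/4 = 9/4 ≈ 2.2500)
h(y, R) = √(-3 + 2*y) (h(y, R) = √((-3 + y) + y) = √(-3 + 2*y))
h(6/1, 2)*(12 + Q) = √(-3 + 2*(6/1))*(12 + 9/4) = √(-3 + 2*(6*1))*(57/4) = √(-3 + 2*6)*(57/4) = √(-3 + 12)*(57/4) = √9*(57/4) = 3*(57/4) = 171/4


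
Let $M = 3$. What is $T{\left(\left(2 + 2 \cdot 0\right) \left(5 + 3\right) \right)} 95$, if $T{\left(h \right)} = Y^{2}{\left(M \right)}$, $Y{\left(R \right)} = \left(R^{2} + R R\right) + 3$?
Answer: $41895$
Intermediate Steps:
$Y{\left(R \right)} = 3 + 2 R^{2}$ ($Y{\left(R \right)} = \left(R^{2} + R^{2}\right) + 3 = 2 R^{2} + 3 = 3 + 2 R^{2}$)
$T{\left(h \right)} = 441$ ($T{\left(h \right)} = \left(3 + 2 \cdot 3^{2}\right)^{2} = \left(3 + 2 \cdot 9\right)^{2} = \left(3 + 18\right)^{2} = 21^{2} = 441$)
$T{\left(\left(2 + 2 \cdot 0\right) \left(5 + 3\right) \right)} 95 = 441 \cdot 95 = 41895$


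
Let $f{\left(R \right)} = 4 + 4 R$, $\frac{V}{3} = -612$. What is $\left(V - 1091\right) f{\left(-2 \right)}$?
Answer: $11708$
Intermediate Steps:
$V = -1836$ ($V = 3 \left(-612\right) = -1836$)
$\left(V - 1091\right) f{\left(-2 \right)} = \left(-1836 - 1091\right) \left(4 + 4 \left(-2\right)\right) = - 2927 \left(4 - 8\right) = \left(-2927\right) \left(-4\right) = 11708$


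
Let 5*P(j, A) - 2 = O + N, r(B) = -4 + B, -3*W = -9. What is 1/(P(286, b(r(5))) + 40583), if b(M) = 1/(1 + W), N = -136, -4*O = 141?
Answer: 20/810983 ≈ 2.4661e-5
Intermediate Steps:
O = -141/4 (O = -1/4*141 = -141/4 ≈ -35.250)
W = 3 (W = -1/3*(-9) = 3)
b(M) = 1/4 (b(M) = 1/(1 + 3) = 1/4)
P(j, A) = -677/20 (P(j, A) = 2/5 + (-141/4 - 136)/5 = 2/5 + (1/5)*(-685/4) = 2/5 - 137/4 = -677/20)
1/(P(286, b(r(5))) + 40583) = 1/(-677/20 + 40583) = 1/(810983/20) = 20/810983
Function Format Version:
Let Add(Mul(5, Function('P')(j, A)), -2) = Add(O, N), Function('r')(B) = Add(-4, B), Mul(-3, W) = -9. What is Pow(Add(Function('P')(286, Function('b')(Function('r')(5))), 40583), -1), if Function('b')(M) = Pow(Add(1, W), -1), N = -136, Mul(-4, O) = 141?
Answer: Rational(20, 810983) ≈ 2.4661e-5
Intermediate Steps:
O = Rational(-141, 4) (O = Mul(Rational(-1, 4), 141) = Rational(-141, 4) ≈ -35.250)
W = 3 (W = Mul(Rational(-1, 3), -9) = 3)
Function('b')(M) = Rational(1, 4) (Function('b')(M) = Pow(Add(1, 3), -1) = Pow(4, -1) = Rational(1, 4))
Function('P')(j, A) = Rational(-677, 20) (Function('P')(j, A) = Add(Rational(2, 5), Mul(Rational(1, 5), Add(Rational(-141, 4), -136))) = Add(Rational(2, 5), Mul(Rational(1, 5), Rational(-685, 4))) = Add(Rational(2, 5), Rational(-137, 4)) = Rational(-677, 20))
Pow(Add(Function('P')(286, Function('b')(Function('r')(5))), 40583), -1) = Pow(Add(Rational(-677, 20), 40583), -1) = Pow(Rational(810983, 20), -1) = Rational(20, 810983)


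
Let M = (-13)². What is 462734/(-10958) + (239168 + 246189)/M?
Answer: 2620169980/925951 ≈ 2829.7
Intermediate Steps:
M = 169
462734/(-10958) + (239168 + 246189)/M = 462734/(-10958) + (239168 + 246189)/169 = 462734*(-1/10958) + 485357*(1/169) = -231367/5479 + 485357/169 = 2620169980/925951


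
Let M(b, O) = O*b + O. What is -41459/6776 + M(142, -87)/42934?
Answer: -84740951/13223672 ≈ -6.4083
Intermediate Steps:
M(b, O) = O + O*b
-41459/6776 + M(142, -87)/42934 = -41459/6776 - 87*(1 + 142)/42934 = -41459*1/6776 - 87*143*(1/42934) = -3769/616 - 12441*1/42934 = -3769/616 - 12441/42934 = -84740951/13223672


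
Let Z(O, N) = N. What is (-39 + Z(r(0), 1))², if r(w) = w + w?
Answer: 1444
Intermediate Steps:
r(w) = 2*w
(-39 + Z(r(0), 1))² = (-39 + 1)² = (-38)² = 1444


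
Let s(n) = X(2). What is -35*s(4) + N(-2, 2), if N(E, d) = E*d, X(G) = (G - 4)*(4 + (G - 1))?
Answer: 346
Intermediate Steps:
X(G) = (-4 + G)*(3 + G) (X(G) = (-4 + G)*(4 + (-1 + G)) = (-4 + G)*(3 + G))
s(n) = -10 (s(n) = -12 + 2² - 1*2 = -12 + 4 - 2 = -10)
-35*s(4) + N(-2, 2) = -35*(-10) - 2*2 = 350 - 4 = 346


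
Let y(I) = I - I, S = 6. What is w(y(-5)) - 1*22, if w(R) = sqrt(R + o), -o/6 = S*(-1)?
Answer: -16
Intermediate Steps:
o = 36 (o = -36*(-1) = -6*(-6) = 36)
y(I) = 0
w(R) = sqrt(36 + R) (w(R) = sqrt(R + 36) = sqrt(36 + R))
w(y(-5)) - 1*22 = sqrt(36 + 0) - 1*22 = sqrt(36) - 22 = 6 - 22 = -16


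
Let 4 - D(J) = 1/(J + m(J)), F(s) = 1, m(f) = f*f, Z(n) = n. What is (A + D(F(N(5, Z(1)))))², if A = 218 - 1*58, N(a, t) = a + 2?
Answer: 106929/4 ≈ 26732.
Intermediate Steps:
m(f) = f²
N(a, t) = 2 + a
D(J) = 4 - 1/(J + J²)
A = 160 (A = 218 - 58 = 160)
(A + D(F(N(5, Z(1)))))² = (160 + (-1 + 4*1 + 4*1²)/(1*(1 + 1)))² = (160 + 1*(-1 + 4 + 4*1)/2)² = (160 + 1*(½)*(-1 + 4 + 4))² = (160 + 1*(½)*7)² = (160 + 7/2)² = (327/2)² = 106929/4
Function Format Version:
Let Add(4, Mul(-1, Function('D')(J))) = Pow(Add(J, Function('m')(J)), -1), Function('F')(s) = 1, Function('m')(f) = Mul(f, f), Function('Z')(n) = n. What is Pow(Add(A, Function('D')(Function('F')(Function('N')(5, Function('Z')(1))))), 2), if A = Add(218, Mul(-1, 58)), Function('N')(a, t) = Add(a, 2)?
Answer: Rational(106929, 4) ≈ 26732.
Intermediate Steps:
Function('m')(f) = Pow(f, 2)
Function('N')(a, t) = Add(2, a)
Function('D')(J) = Add(4, Mul(-1, Pow(Add(J, Pow(J, 2)), -1)))
A = 160 (A = Add(218, -58) = 160)
Pow(Add(A, Function('D')(Function('F')(Function('N')(5, Function('Z')(1))))), 2) = Pow(Add(160, Mul(Pow(1, -1), Pow(Add(1, 1), -1), Add(-1, Mul(4, 1), Mul(4, Pow(1, 2))))), 2) = Pow(Add(160, Mul(1, Pow(2, -1), Add(-1, 4, Mul(4, 1)))), 2) = Pow(Add(160, Mul(1, Rational(1, 2), Add(-1, 4, 4))), 2) = Pow(Add(160, Mul(1, Rational(1, 2), 7)), 2) = Pow(Add(160, Rational(7, 2)), 2) = Pow(Rational(327, 2), 2) = Rational(106929, 4)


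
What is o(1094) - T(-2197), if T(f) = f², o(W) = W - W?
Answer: -4826809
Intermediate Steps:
o(W) = 0
o(1094) - T(-2197) = 0 - 1*(-2197)² = 0 - 1*4826809 = 0 - 4826809 = -4826809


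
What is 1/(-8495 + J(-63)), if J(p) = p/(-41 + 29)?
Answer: -4/33959 ≈ -0.00011779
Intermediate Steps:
J(p) = -p/12 (J(p) = p/(-12) = p*(-1/12) = -p/12)
1/(-8495 + J(-63)) = 1/(-8495 - 1/12*(-63)) = 1/(-8495 + 21/4) = 1/(-33959/4) = -4/33959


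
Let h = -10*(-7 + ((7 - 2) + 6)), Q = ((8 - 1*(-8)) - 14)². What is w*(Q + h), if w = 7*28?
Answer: -7056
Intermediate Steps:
w = 196
Q = 4 (Q = ((8 + 8) - 14)² = (16 - 14)² = 2² = 4)
h = -40 (h = -10*(-7 + (5 + 6)) = -10*(-7 + 11) = -10*4 = -40)
w*(Q + h) = 196*(4 - 40) = 196*(-36) = -7056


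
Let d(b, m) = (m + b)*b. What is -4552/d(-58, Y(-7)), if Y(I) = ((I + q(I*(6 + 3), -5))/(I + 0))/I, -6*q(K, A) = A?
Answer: -669144/495581 ≈ -1.3502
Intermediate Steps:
q(K, A) = -A/6
Y(I) = (5/6 + I)/I**2 (Y(I) = ((I - 1/6*(-5))/(I + 0))/I = ((I + 5/6)/I)/I = ((5/6 + I)/I)/I = (5/6 + I)/I**2)
d(b, m) = b*(b + m) (d(b, m) = (b + m)*b = b*(b + m))
-4552/d(-58, Y(-7)) = -4552*(-1/(58*(-58 + (5/6 - 7)/(-7)**2))) = -4552*(-1/(58*(-58 + (1/49)*(-37/6)))) = -4552*(-1/(58*(-58 - 37/294))) = -4552/((-58*(-17089/294))) = -4552/495581/147 = -4552*147/495581 = -669144/495581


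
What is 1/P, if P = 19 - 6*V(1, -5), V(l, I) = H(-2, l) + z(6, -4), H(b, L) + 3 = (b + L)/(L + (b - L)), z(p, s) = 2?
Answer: 1/22 ≈ 0.045455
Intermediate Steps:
H(b, L) = -3 + (L + b)/b (H(b, L) = -3 + (b + L)/(L + (b - L)) = -3 + (L + b)/b)
V(l, I) = -l/2 (V(l, I) = (-2 + l/(-2)) + 2 = (-2 + l*(-1/2)) + 2 = (-2 - l/2) + 2 = -l/2)
P = 22 (P = 19 - (-3) = 19 - 6*(-1/2) = 19 + 3 = 22)
1/P = 1/22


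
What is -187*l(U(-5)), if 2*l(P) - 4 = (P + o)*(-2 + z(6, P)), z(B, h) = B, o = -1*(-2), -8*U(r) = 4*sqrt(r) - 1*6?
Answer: -2805/2 + 187*I*sqrt(5) ≈ -1402.5 + 418.14*I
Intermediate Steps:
U(r) = 3/4 - sqrt(r)/2 (U(r) = -(4*sqrt(r) - 1*6)/8 = -(4*sqrt(r) - 6)/8 = -(-6 + 4*sqrt(r))/8 = 3/4 - sqrt(r)/2)
o = 2
l(P) = 6 + 2*P (l(P) = 2 + ((P + 2)*(-2 + 6))/2 = 2 + ((2 + P)*4)/2 = 2 + (8 + 4*P)/2 = 2 + (4 + 2*P) = 6 + 2*P)
-187*l(U(-5)) = -187*(6 + 2*(3/4 - I*sqrt(5)/2)) = -187*(6 + (3/2 - I*sqrt(5))) = -187*(15/2 - I*sqrt(5)) = -2805/2 + 187*I*sqrt(5)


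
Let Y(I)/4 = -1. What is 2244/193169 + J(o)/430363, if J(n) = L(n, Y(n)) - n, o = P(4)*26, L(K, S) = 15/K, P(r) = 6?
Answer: 48652176661/4322905098044 ≈ 0.011255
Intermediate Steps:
Y(I) = -4 (Y(I) = 4*(-1) = -4)
o = 156 (o = 6*26 = 156)
J(n) = -n + 15/n (J(n) = 15/n - n = -n + 15/n)
2244/193169 + J(o)/430363 = 2244/193169 + (-1*156 + 15/156)/430363 = 2244*(1/193169) + (-156 + 15*(1/156))*(1/430363) = 2244/193169 + (-156 + 5/52)*(1/430363) = 2244/193169 - 8107/52*1/430363 = 2244/193169 - 8107/22378876 = 48652176661/4322905098044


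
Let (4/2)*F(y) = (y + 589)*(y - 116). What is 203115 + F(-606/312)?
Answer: 911223829/5408 ≈ 1.6850e+5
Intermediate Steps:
F(y) = (-116 + y)*(589 + y)/2 (F(y) = ((y + 589)*(y - 116))/2 = ((589 + y)*(-116 + y))/2 = ((-116 + y)*(589 + y))/2 = (-116 + y)*(589 + y)/2)
203115 + F(-606/312) = 203115 + (-34162 + (-606/312)²/2 + 473*(-606/312)/2) = 203115 + (-34162 + (-606*1/312)²/2 + 473*(-606*1/312)/2) = 203115 + (-34162 + (-101/52)²/2 + (473/2)*(-101/52)) = 203115 + (-34162 + (½)*(10201/2704) - 47773/104) = 203115 + (-34162 + 10201/5408 - 47773/104) = 203115 - 187222091/5408 = 911223829/5408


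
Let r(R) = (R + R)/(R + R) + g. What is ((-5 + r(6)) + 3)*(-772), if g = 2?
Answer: -772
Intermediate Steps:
r(R) = 3 (r(R) = (R + R)/(R + R) + 2 = (2*R)/((2*R)) + 2 = (2*R)*(1/(2*R)) + 2 = 1 + 2 = 3)
((-5 + r(6)) + 3)*(-772) = ((-5 + 3) + 3)*(-772) = (-2 + 3)*(-772) = 1*(-772) = -772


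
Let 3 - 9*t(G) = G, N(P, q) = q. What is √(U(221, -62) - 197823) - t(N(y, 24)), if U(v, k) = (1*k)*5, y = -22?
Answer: 7/3 + I*√198133 ≈ 2.3333 + 445.12*I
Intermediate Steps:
t(G) = ⅓ - G/9
U(v, k) = 5*k (U(v, k) = k*5 = 5*k)
√(U(221, -62) - 197823) - t(N(y, 24)) = √(5*(-62) - 197823) - (⅓ - ⅑*24) = √(-310 - 197823) - (⅓ - 8/3) = √(-198133) - 1*(-7/3) = I*√198133 + 7/3 = 7/3 + I*√198133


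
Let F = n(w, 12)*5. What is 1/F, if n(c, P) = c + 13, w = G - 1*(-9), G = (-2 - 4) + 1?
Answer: 1/85 ≈ 0.011765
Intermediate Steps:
G = -5 (G = -6 + 1 = -5)
w = 4 (w = -5 - 1*(-9) = -5 + 9 = 4)
n(c, P) = 13 + c
F = 85 (F = (13 + 4)*5 = 17*5 = 85)
1/F = 1/85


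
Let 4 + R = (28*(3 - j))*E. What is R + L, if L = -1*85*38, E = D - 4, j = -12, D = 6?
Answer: -2394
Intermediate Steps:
E = 2 (E = 6 - 4 = 2)
R = 836 (R = -4 + (28*(3 - 1*(-12)))*2 = -4 + (28*(3 + 12))*2 = -4 + (28*15)*2 = -4 + 420*2 = -4 + 840 = 836)
L = -3230 (L = -85*38 = -3230)
R + L = 836 - 3230 = -2394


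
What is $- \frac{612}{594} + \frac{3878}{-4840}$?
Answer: $- \frac{13297}{7260} \approx -1.8315$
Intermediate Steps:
$- \frac{612}{594} + \frac{3878}{-4840} = \left(-612\right) \frac{1}{594} + 3878 \left(- \frac{1}{4840}\right) = - \frac{34}{33} - \frac{1939}{2420} = - \frac{13297}{7260}$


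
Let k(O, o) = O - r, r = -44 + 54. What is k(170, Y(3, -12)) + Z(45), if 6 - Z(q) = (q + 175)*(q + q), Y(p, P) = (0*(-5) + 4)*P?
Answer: -19634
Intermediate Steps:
r = 10
Y(p, P) = 4*P (Y(p, P) = (0 + 4)*P = 4*P)
k(O, o) = -10 + O (k(O, o) = O - 1*10 = O - 10 = -10 + O)
Z(q) = 6 - 2*q*(175 + q) (Z(q) = 6 - (q + 175)*(q + q) = 6 - (175 + q)*2*q = 6 - 2*q*(175 + q))
k(170, Y(3, -12)) + Z(45) = (-10 + 170) + (6 - 350*45 - 2*45**2) = 160 + (6 - 15750 - 2*2025) = 160 + (6 - 15750 - 4050) = 160 - 19794 = -19634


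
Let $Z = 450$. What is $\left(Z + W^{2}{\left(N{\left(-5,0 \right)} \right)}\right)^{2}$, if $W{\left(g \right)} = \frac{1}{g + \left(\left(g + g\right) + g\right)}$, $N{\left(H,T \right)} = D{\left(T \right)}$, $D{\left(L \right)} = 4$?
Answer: $\frac{13271270401}{65536} \approx 2.025 \cdot 10^{5}$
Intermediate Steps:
$N{\left(H,T \right)} = 4$
$W{\left(g \right)} = \frac{1}{4 g}$ ($W{\left(g \right)} = \frac{1}{g + \left(2 g + g\right)} = \frac{1}{g + 3 g} = \frac{1}{4 g}$)
$\left(Z + W^{2}{\left(N{\left(-5,0 \right)} \right)}\right)^{2} = \left(450 + \left(\frac{1}{4 \cdot 4}\right)^{2}\right)^{2} = \left(450 + \left(\frac{1}{4} \cdot \frac{1}{4}\right)^{2}\right)^{2} = \left(450 + \left(\frac{1}{16}\right)^{2}\right)^{2} = \left(450 + \frac{1}{256}\right)^{2} = \left(\frac{115201}{256}\right)^{2} = \frac{13271270401}{65536}$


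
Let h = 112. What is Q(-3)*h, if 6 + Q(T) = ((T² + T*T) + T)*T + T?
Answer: -6048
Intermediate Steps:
Q(T) = -6 + T + T*(T + 2*T²) (Q(T) = -6 + (((T² + T*T) + T)*T + T) = -6 + (((T² + T²) + T)*T + T) = -6 + ((2*T² + T)*T + T) = -6 + ((T + 2*T²)*T + T) = -6 + (T*(T + 2*T²) + T) = -6 + (T + T*(T + 2*T²)) = -6 + T + T*(T + 2*T²))
Q(-3)*h = (-6 - 3 + (-3)² + 2*(-3)³)*112 = (-6 - 3 + 9 + 2*(-27))*112 = (-6 - 3 + 9 - 54)*112 = -54*112 = -6048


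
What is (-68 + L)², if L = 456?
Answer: 150544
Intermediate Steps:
(-68 + L)² = (-68 + 456)² = 388² = 150544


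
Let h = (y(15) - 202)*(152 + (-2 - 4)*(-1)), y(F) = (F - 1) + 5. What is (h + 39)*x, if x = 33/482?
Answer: -952875/482 ≈ -1976.9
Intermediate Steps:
x = 33/482 (x = 33*(1/482) = 33/482 ≈ 0.068465)
y(F) = 4 + F (y(F) = (-1 + F) + 5 = 4 + F)
h = -28914 (h = ((4 + 15) - 202)*(152 + (-2 - 4)*(-1)) = (19 - 202)*(152 - 6*(-1)) = -183*(152 + 6) = -183*158 = -28914)
(h + 39)*x = (-28914 + 39)*(33/482) = -28875*33/482 = -952875/482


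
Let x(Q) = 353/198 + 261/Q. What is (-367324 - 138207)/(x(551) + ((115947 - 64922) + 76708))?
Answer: -1901807622/480540035 ≈ -3.9576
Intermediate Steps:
x(Q) = 353/198 + 261/Q (x(Q) = 353*(1/198) + 261/Q = 353/198 + 261/Q)
(-367324 - 138207)/(x(551) + ((115947 - 64922) + 76708)) = (-367324 - 138207)/((353/198 + 261/551) + ((115947 - 64922) + 76708)) = -505531/((353/198 + 261*(1/551)) + (51025 + 76708)) = -505531/((353/198 + 9/19) + 127733) = -505531/(8489/3762 + 127733) = -505531/480540035/3762 = -505531*3762/480540035 = -1901807622/480540035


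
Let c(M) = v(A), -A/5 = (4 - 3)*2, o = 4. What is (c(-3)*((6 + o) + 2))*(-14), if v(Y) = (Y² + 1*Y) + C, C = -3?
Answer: -14616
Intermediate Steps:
A = -10 (A = -5*(4 - 3)*2 = -5*2 = -10)
v(Y) = -3 + Y + Y² (v(Y) = (Y² + 1*Y) - 3 = (Y² + Y) - 3 = (Y + Y²) - 3 = -3 + Y + Y²)
c(M) = 87 (c(M) = -3 - 10 + (-10)² = -3 - 10 + 100 = 87)
(c(-3)*((6 + o) + 2))*(-14) = (87*((6 + 4) + 2))*(-14) = (87*(10 + 2))*(-14) = (87*12)*(-14) = 1044*(-14) = -14616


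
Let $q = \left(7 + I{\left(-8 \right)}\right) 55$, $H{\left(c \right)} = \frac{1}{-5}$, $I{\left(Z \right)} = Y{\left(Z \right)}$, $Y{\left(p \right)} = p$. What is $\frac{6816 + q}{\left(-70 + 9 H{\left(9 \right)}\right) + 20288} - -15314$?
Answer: $\frac{1547988239}{101081} \approx 15314.0$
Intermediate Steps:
$I{\left(Z \right)} = Z$
$H{\left(c \right)} = - \frac{1}{5}$
$q = -55$ ($q = \left(7 - 8\right) 55 = \left(-1\right) 55 = -55$)
$\frac{6816 + q}{\left(-70 + 9 H{\left(9 \right)}\right) + 20288} - -15314 = \frac{6816 - 55}{\left(-70 + 9 \left(- \frac{1}{5}\right)\right) + 20288} - -15314 = \frac{6761}{\left(-70 - \frac{9}{5}\right) + 20288} + 15314 = \frac{6761}{- \frac{359}{5} + 20288} + 15314 = \frac{6761}{\frac{101081}{5}} + 15314 = 6761 \cdot \frac{5}{101081} + 15314 = \frac{33805}{101081} + 15314 = \frac{1547988239}{101081}$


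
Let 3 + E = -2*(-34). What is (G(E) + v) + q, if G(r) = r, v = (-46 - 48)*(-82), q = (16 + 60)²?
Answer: 13549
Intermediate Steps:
E = 65 (E = -3 - 2*(-34) = -3 + 68 = 65)
q = 5776 (q = 76² = 5776)
v = 7708 (v = -94*(-82) = 7708)
(G(E) + v) + q = (65 + 7708) + 5776 = 7773 + 5776 = 13549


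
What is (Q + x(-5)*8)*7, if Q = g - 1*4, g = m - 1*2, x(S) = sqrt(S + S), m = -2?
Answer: -56 + 56*I*sqrt(10) ≈ -56.0 + 177.09*I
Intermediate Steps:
x(S) = sqrt(2)*sqrt(S) (x(S) = sqrt(2*S) = sqrt(2)*sqrt(S))
g = -4 (g = -2 - 1*2 = -2 - 2 = -4)
Q = -8 (Q = -4 - 1*4 = -4 - 4 = -8)
(Q + x(-5)*8)*7 = (-8 + (sqrt(2)*sqrt(-5))*8)*7 = (-8 + (sqrt(2)*(I*sqrt(5)))*8)*7 = (-8 + (I*sqrt(10))*8)*7 = (-8 + 8*I*sqrt(10))*7 = -56 + 56*I*sqrt(10)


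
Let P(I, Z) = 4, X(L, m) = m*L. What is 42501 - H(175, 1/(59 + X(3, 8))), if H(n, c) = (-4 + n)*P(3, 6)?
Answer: 41817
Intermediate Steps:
X(L, m) = L*m
H(n, c) = -16 + 4*n (H(n, c) = (-4 + n)*4 = -16 + 4*n)
42501 - H(175, 1/(59 + X(3, 8))) = 42501 - (-16 + 4*175) = 42501 - (-16 + 700) = 42501 - 1*684 = 42501 - 684 = 41817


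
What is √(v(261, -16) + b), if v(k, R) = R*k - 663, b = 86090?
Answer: √81251 ≈ 285.05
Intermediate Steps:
v(k, R) = -663 + R*k
√(v(261, -16) + b) = √((-663 - 16*261) + 86090) = √((-663 - 4176) + 86090) = √(-4839 + 86090) = √81251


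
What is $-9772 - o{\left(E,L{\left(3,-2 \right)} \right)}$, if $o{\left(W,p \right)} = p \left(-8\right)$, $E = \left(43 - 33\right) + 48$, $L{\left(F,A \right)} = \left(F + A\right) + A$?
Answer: $-9780$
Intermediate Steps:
$L{\left(F,A \right)} = F + 2 A$ ($L{\left(F,A \right)} = \left(A + F\right) + A = F + 2 A$)
$E = 58$ ($E = 10 + 48 = 58$)
$o{\left(W,p \right)} = - 8 p$
$-9772 - o{\left(E,L{\left(3,-2 \right)} \right)} = -9772 - - 8 \left(3 + 2 \left(-2\right)\right) = -9772 - - 8 \left(3 - 4\right) = -9772 - \left(-8\right) \left(-1\right) = -9772 - 8 = -9780$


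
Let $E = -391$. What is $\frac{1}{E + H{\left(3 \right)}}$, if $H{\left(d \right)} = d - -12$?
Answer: $- \frac{1}{376} \approx -0.0026596$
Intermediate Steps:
$H{\left(d \right)} = 12 + d$ ($H{\left(d \right)} = d + 12 = 12 + d$)
$\frac{1}{E + H{\left(3 \right)}} = \frac{1}{-391 + \left(12 + 3\right)} = \frac{1}{-391 + 15} = \frac{1}{-376} = - \frac{1}{376}$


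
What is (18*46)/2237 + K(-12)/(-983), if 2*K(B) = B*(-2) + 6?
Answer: 780369/2198971 ≈ 0.35488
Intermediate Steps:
K(B) = 3 - B (K(B) = (B*(-2) + 6)/2 = (-2*B + 6)/2 = (6 - 2*B)/2 = 3 - B)
(18*46)/2237 + K(-12)/(-983) = (18*46)/2237 + (3 - 1*(-12))/(-983) = 828*(1/2237) + (3 + 12)*(-1/983) = 828/2237 + 15*(-1/983) = 828/2237 - 15/983 = 780369/2198971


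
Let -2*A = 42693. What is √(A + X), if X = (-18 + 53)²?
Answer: I*√80486/2 ≈ 141.85*I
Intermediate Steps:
A = -42693/2 (A = -½*42693 = -42693/2 ≈ -21347.)
X = 1225 (X = 35² = 1225)
√(A + X) = √(-42693/2 + 1225) = √(-40243/2) = I*√80486/2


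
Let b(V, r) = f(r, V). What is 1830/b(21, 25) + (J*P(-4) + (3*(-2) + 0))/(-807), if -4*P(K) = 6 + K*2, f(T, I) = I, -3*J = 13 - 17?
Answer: 1476922/16947 ≈ 87.149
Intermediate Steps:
J = 4/3 (J = -(13 - 17)/3 = -⅓*(-4) = 4/3 ≈ 1.3333)
P(K) = -3/2 - K/2 (P(K) = -(6 + K*2)/4 = -(6 + 2*K)/4 = -3/2 - K/2)
b(V, r) = V
1830/b(21, 25) + (J*P(-4) + (3*(-2) + 0))/(-807) = 1830/21 + (4*(-3/2 - ½*(-4))/3 + (3*(-2) + 0))/(-807) = 1830*(1/21) + (4*(-3/2 + 2)/3 + (-6 + 0))*(-1/807) = 610/7 + ((4/3)*(½) - 6)*(-1/807) = 610/7 + (⅔ - 6)*(-1/807) = 610/7 - 16/3*(-1/807) = 610/7 + 16/2421 = 1476922/16947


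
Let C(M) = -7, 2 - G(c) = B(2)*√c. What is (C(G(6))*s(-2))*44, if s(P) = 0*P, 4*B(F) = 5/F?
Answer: 0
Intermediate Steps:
B(F) = 5/(4*F) (B(F) = (5/F)/4 = 5/(4*F))
s(P) = 0
G(c) = 2 - 5*√c/8 (G(c) = 2 - (5/4)/2*√c = 2 - (5/4)*(½)*√c = 2 - 5*√c/8)
(C(G(6))*s(-2))*44 = -7*0*44 = 0*44 = 0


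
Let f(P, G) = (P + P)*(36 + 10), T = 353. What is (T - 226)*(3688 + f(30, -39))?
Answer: 818896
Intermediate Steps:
f(P, G) = 92*P (f(P, G) = (2*P)*46 = 92*P)
(T - 226)*(3688 + f(30, -39)) = (353 - 226)*(3688 + 92*30) = 127*(3688 + 2760) = 127*6448 = 818896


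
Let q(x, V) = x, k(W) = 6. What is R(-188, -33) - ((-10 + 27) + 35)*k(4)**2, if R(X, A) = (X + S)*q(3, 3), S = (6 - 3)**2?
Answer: -2409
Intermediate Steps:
S = 9 (S = 3**2 = 9)
R(X, A) = 27 + 3*X (R(X, A) = (X + 9)*3 = (9 + X)*3 = 27 + 3*X)
R(-188, -33) - ((-10 + 27) + 35)*k(4)**2 = (27 + 3*(-188)) - ((-10 + 27) + 35)*6**2 = (27 - 564) - (17 + 35)*36 = -537 - 52*36 = -537 - 1*1872 = -537 - 1872 = -2409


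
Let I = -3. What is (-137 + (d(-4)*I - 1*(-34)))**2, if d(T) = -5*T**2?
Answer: 18769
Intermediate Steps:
(-137 + (d(-4)*I - 1*(-34)))**2 = (-137 + (-5*(-4)**2*(-3) - 1*(-34)))**2 = (-137 + (-5*16*(-3) + 34))**2 = (-137 + (-80*(-3) + 34))**2 = (-137 + (240 + 34))**2 = (-137 + 274)**2 = 137**2 = 18769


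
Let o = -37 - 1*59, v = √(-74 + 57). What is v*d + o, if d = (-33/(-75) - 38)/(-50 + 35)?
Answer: -96 + 313*I*√17/125 ≈ -96.0 + 10.324*I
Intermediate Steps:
v = I*√17 (v = √(-17) = I*√17 ≈ 4.1231*I)
d = 313/125 (d = (-33*(-1/75) - 38)/(-15) = (11/25 - 38)*(-1/15) = -939/25*(-1/15) = 313/125 ≈ 2.5040)
o = -96 (o = -37 - 59 = -96)
v*d + o = (I*√17)*(313/125) - 96 = 313*I*√17/125 - 96 = -96 + 313*I*√17/125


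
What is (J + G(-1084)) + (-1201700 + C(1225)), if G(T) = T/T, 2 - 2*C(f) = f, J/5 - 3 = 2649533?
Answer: 24090739/2 ≈ 1.2045e+7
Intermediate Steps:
J = 13247680 (J = 15 + 5*2649533 = 15 + 13247665 = 13247680)
C(f) = 1 - f/2
G(T) = 1
(J + G(-1084)) + (-1201700 + C(1225)) = (13247680 + 1) + (-1201700 + (1 - 1/2*1225)) = 13247681 + (-1201700 + (1 - 1225/2)) = 13247681 + (-1201700 - 1223/2) = 13247681 - 2404623/2 = 24090739/2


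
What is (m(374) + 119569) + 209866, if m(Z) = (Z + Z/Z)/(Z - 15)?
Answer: 118267540/359 ≈ 3.2944e+5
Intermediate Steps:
m(Z) = (1 + Z)/(-15 + Z) (m(Z) = (Z + 1)/(-15 + Z) = (1 + Z)/(-15 + Z))
(m(374) + 119569) + 209866 = ((1 + 374)/(-15 + 374) + 119569) + 209866 = (375/359 + 119569) + 209866 = 42925646/359 + 209866 = 118267540/359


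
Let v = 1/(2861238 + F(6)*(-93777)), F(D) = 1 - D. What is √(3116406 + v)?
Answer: √34560067438018516497/3330123 ≈ 1765.3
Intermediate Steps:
v = 1/3330123 (v = 1/(2861238 + (1 - 1*6)*(-93777)) = 1/(2861238 + (1 - 6)*(-93777)) = 1/(2861238 - 5*(-93777)) = 1/(2861238 + 468885) = 1/3330123 ≈ 3.0029e-7)
√(3116406 + v) = √(3116406 + 1/3330123) = √(10378015297939/3330123) = √34560067438018516497/3330123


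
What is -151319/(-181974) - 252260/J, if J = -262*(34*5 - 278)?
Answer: -867146642/107273673 ≈ -8.0835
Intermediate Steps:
J = 28296 (J = -262*(170 - 278) = -262*(-108) = 28296)
-151319/(-181974) - 252260/J = -151319/(-181974) - 252260/28296 = -151319*(-1/181974) - 252260*1/28296 = 151319/181974 - 63065/7074 = -867146642/107273673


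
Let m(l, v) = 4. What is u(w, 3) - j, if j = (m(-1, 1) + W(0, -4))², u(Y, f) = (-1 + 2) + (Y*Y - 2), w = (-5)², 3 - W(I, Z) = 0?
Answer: 575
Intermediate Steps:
W(I, Z) = 3 (W(I, Z) = 3 - 1*0 = 3 + 0 = 3)
w = 25
u(Y, f) = -1 + Y² (u(Y, f) = 1 + (Y² - 2) = 1 + (-2 + Y²) = -1 + Y²)
j = 49 (j = (4 + 3)² = 7² = 49)
u(w, 3) - j = (-1 + 25²) - 1*49 = (-1 + 625) - 49 = 624 - 49 = 575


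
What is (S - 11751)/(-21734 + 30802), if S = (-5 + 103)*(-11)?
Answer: -12829/9068 ≈ -1.4148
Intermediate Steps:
S = -1078 (S = 98*(-11) = -1078)
(S - 11751)/(-21734 + 30802) = (-1078 - 11751)/(-21734 + 30802) = -12829/9068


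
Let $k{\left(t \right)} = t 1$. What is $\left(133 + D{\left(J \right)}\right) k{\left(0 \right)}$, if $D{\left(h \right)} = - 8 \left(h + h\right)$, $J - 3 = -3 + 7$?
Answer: $0$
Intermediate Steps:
$k{\left(t \right)} = t$
$J = 7$ ($J = 3 + \left(-3 + 7\right) = 3 + 4 = 7$)
$D{\left(h \right)} = - 16 h$ ($D{\left(h \right)} = - 8 \cdot 2 h = - 16 h$)
$\left(133 + D{\left(J \right)}\right) k{\left(0 \right)} = \left(133 - 112\right) 0 = 21 \cdot 0 = 0$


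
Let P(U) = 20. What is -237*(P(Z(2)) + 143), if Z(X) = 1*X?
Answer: -38631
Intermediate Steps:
Z(X) = X
-237*(P(Z(2)) + 143) = -237*(20 + 143) = -237*163 = -38631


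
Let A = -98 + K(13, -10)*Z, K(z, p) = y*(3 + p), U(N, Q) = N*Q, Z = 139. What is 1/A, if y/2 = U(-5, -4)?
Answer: -1/39018 ≈ -2.5629e-5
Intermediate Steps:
y = 40 (y = 2*(-5*(-4)) = 2*20 = 40)
K(z, p) = 120 + 40*p (K(z, p) = 40*(3 + p) = 120 + 40*p)
A = -39018 (A = -98 + (120 + 40*(-10))*139 = -98 + (120 - 400)*139 = -98 - 280*139 = -98 - 38920 = -39018)
1/A = 1/(-39018) = -1/39018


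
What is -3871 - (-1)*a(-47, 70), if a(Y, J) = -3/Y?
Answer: -181934/47 ≈ -3870.9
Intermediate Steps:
-3871 - (-1)*a(-47, 70) = -3871 - (-1)*(-3/(-47)) = -3871 - (-1)*(-3*(-1/47)) = -3871 - (-1)*3/47 = -3871 - 1*(-3/47) = -3871 + 3/47 = -181934/47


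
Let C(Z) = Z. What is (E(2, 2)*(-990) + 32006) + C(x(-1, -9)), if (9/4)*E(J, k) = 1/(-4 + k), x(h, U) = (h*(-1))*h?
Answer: 32225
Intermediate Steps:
x(h, U) = -h² (x(h, U) = (-h)*h = -h²)
E(J, k) = 4/(9*(-4 + k))
(E(2, 2)*(-990) + 32006) + C(x(-1, -9)) = ((4/(9*(-4 + 2)))*(-990) + 32006) - 1*(-1)² = (((4/9)/(-2))*(-990) + 32006) - 1*1 = (((4/9)*(-½))*(-990) + 32006) - 1 = (-2/9*(-990) + 32006) - 1 = (220 + 32006) - 1 = 32226 - 1 = 32225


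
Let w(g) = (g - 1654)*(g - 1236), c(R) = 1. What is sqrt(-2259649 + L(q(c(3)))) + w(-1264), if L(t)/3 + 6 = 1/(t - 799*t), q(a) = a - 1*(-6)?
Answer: 7295000 + 3*I*sqrt(17764999810)/266 ≈ 7.295e+6 + 1503.2*I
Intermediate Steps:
q(a) = 6 + a (q(a) = a + 6 = 6 + a)
w(g) = (-1654 + g)*(-1236 + g)
L(t) = -18 - 1/(266*t) (L(t) = -18 + 3/(t - 799*t) = -18 + 3/((-798*t)) = -18 + 3*(-1/(798*t)) = -18 - 1/(266*t))
sqrt(-2259649 + L(q(c(3)))) + w(-1264) = sqrt(-2259649 + (-18 - 1/(266*(6 + 1)))) + (2044344 + (-1264)**2 - 2890*(-1264)) = sqrt(-2259649 + (-18 - 1/266/7)) + (2044344 + 1597696 + 3652960) = sqrt(-2259649 + (-18 - 1/266*1/7)) + 7295000 = sqrt(-2259649 + (-18 - 1/1862)) + 7295000 = sqrt(-2259649 - 33517/1862) + 7295000 = sqrt(-4207499955/1862) + 7295000 = 3*I*sqrt(17764999810)/266 + 7295000 = 7295000 + 3*I*sqrt(17764999810)/266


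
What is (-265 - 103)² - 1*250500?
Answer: -115076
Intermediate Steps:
(-265 - 103)² - 1*250500 = (-368)² - 250500 = 135424 - 250500 = -115076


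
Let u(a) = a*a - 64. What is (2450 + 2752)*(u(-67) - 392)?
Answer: 20979666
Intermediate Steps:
u(a) = -64 + a² (u(a) = a² - 64 = -64 + a²)
(2450 + 2752)*(u(-67) - 392) = (2450 + 2752)*((-64 + (-67)²) - 392) = 5202*((-64 + 4489) - 392) = 5202*(4425 - 392) = 5202*4033 = 20979666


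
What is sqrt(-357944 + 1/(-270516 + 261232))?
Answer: I*sqrt(7713036017137)/4642 ≈ 598.28*I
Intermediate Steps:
sqrt(-357944 + 1/(-270516 + 261232)) = sqrt(-357944 + 1/(-9284)) = sqrt(-357944 - 1/9284) = sqrt(-3323152097/9284) = I*sqrt(7713036017137)/4642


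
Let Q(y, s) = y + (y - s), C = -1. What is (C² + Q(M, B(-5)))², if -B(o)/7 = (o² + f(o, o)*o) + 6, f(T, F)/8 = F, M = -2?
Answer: 2604996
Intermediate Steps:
f(T, F) = 8*F
B(o) = -42 - 63*o² (B(o) = -7*((o² + (8*o)*o) + 6) = -7*((o² + 8*o²) + 6) = -7*(9*o² + 6) = -7*(6 + 9*o²) = -42 - 63*o²)
Q(y, s) = -s + 2*y
(C² + Q(M, B(-5)))² = ((-1)² + (-(-42 - 63*(-5)²) + 2*(-2)))² = (1 + (-(-42 - 63*25) - 4))² = (1 + (-(-42 - 1575) - 4))² = (1 + (-1*(-1617) - 4))² = (1 + (1617 - 4))² = (1 + 1613)² = 1614² = 2604996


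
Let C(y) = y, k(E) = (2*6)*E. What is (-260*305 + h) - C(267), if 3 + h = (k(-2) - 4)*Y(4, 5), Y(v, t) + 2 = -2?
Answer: -79458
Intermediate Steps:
k(E) = 12*E
Y(v, t) = -4 (Y(v, t) = -2 - 2 = -4)
h = 109 (h = -3 + (12*(-2) - 4)*(-4) = -3 + (-24 - 4)*(-4) = -3 - 28*(-4) = -3 + 112 = 109)
(-260*305 + h) - C(267) = (-260*305 + 109) - 1*267 = (-79300 + 109) - 267 = -79191 - 267 = -79458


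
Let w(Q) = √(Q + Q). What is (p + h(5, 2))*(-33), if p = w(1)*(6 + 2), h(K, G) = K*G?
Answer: -330 - 264*√2 ≈ -703.35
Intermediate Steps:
h(K, G) = G*K
w(Q) = √2*√Q (w(Q) = √(2*Q) = √2*√Q)
p = 8*√2 (p = (√2*√1)*(6 + 2) = (√2*1)*8 = √2*8 = 8*√2 ≈ 11.314)
(p + h(5, 2))*(-33) = (8*√2 + 2*5)*(-33) = (8*√2 + 10)*(-33) = (10 + 8*√2)*(-33) = -330 - 264*√2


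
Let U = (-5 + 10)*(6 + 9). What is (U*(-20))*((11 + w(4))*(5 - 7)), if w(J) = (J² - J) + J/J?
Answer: 72000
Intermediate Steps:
w(J) = 1 + J² - J (w(J) = (J² - J) + 1 = 1 + J² - J)
U = 75 (U = 5*15 = 75)
(U*(-20))*((11 + w(4))*(5 - 7)) = (75*(-20))*((11 + (1 + 4² - 1*4))*(5 - 7)) = -1500*(11 + (1 + 16 - 4))*(-2) = -1500*(11 + 13)*(-2) = -36000*(-2) = -1500*(-48) = 72000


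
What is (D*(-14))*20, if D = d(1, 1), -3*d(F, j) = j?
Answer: 280/3 ≈ 93.333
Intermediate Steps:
d(F, j) = -j/3
D = -⅓ (D = -⅓*1 = -⅓ ≈ -0.33333)
(D*(-14))*20 = -⅓*(-14)*20 = (14/3)*20 = 280/3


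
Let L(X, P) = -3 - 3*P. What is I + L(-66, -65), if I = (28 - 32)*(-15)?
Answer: 252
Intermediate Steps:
I = 60 (I = -4*(-15) = 60)
I + L(-66, -65) = 60 + (-3 - 3*(-65)) = 60 + (-3 + 195) = 60 + 192 = 252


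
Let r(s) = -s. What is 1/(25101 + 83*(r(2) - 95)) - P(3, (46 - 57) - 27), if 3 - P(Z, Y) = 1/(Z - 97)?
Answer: -1206264/400675 ≈ -3.0106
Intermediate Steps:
P(Z, Y) = 3 - 1/(-97 + Z) (P(Z, Y) = 3 - 1/(Z - 97) = 3 - 1/(-97 + Z))
1/(25101 + 83*(r(2) - 95)) - P(3, (46 - 57) - 27) = 1/(25101 + 83*(-1*2 - 95)) - (-292 + 3*3)/(-97 + 3) = 1/(25101 + 83*(-2 - 95)) - (-292 + 9)/(-94) = 1/(25101 + 83*(-97)) - (-1)*(-283)/94 = 1/(25101 - 8051) - 1*283/94 = 1/17050 - 283/94 = -1206264/400675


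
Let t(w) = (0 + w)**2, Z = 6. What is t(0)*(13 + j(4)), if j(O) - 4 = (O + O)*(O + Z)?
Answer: 0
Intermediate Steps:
t(w) = w**2
j(O) = 4 + 2*O*(6 + O) (j(O) = 4 + (O + O)*(O + 6) = 4 + (2*O)*(6 + O) = 4 + 2*O*(6 + O))
t(0)*(13 + j(4)) = 0**2*(13 + (4 + 2*4**2 + 12*4)) = 0*(13 + (4 + 2*16 + 48)) = 0*(13 + (4 + 32 + 48)) = 0*(13 + 84) = 0*97 = 0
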